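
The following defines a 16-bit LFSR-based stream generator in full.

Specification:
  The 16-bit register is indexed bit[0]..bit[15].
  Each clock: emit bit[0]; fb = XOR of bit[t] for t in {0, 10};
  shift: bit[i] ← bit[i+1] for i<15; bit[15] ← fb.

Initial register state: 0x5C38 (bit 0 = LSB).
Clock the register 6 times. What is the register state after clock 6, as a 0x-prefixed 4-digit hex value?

reg_0 = 0x5C38
clock 1: out=0, reg = 0xAE1C
clock 2: out=0, reg = 0xD70E
clock 3: out=0, reg = 0xEB87
clock 4: out=1, reg = 0xF5C3
clock 5: out=1, reg = 0x7AE1
clock 6: out=1, reg = 0xBD70

0xBD70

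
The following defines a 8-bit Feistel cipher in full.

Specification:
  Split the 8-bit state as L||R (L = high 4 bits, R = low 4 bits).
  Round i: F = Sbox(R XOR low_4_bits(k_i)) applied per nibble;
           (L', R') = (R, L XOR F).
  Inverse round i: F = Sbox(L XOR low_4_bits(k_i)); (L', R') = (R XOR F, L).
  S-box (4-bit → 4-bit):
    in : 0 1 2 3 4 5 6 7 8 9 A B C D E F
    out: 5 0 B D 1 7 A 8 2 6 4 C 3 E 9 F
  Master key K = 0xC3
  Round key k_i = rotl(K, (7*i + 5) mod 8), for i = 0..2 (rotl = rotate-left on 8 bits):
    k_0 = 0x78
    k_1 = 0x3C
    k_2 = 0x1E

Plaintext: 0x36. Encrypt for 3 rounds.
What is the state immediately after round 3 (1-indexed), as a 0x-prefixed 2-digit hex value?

s_0 = plaintext = 0x36
s_1 = Round(s_0, k_0) = 0x6A
s_2 = Round(s_1, k_1) = 0xAC
s_3 = Round(s_2, k_2) = 0xC1

0xC1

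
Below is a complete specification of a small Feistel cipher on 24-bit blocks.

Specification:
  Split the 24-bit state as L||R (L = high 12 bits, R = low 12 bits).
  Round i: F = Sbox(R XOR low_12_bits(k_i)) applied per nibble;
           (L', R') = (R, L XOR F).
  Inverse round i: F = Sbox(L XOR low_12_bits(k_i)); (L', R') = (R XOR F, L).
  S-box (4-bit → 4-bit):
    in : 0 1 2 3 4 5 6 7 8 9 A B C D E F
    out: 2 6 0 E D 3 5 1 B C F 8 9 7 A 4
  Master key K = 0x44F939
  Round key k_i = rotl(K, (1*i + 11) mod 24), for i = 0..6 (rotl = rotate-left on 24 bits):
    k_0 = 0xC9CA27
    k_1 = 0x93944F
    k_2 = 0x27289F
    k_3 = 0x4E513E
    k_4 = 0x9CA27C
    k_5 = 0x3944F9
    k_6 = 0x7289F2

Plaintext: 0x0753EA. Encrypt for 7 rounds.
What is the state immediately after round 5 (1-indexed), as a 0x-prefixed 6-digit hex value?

s_0 = plaintext = 0x0753EA
s_1 = Round(s_0, k_0) = 0x3EACE2
s_2 = Round(s_1, k_1) = 0xCE281D
s_3 = Round(s_2, k_2) = 0x81DE52
s_4 = Round(s_3, k_3) = 0xE52C44
s_5 = Round(s_4, k_4) = 0xC444B9
s_6 = Round(s_5, k_5) = 0x4B9E96
s_7 = Round(s_6, k_6) = 0xE965E4

0xC444B9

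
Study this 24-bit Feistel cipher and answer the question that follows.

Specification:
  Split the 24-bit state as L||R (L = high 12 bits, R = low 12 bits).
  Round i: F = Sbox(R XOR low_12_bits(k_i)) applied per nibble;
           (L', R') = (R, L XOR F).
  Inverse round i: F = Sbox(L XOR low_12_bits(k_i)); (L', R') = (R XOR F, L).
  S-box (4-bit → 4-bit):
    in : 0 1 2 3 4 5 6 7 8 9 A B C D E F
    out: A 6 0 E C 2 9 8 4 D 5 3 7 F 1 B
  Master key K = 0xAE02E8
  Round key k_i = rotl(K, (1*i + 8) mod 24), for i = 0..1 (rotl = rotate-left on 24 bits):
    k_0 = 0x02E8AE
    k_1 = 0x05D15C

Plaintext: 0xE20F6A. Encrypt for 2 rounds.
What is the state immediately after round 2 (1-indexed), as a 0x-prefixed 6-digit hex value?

0x65C7C0

s_0 = plaintext = 0xE20F6A
s_1 = Round(s_0, k_0) = 0xF6A65C
s_2 = Round(s_1, k_1) = 0x65C7C0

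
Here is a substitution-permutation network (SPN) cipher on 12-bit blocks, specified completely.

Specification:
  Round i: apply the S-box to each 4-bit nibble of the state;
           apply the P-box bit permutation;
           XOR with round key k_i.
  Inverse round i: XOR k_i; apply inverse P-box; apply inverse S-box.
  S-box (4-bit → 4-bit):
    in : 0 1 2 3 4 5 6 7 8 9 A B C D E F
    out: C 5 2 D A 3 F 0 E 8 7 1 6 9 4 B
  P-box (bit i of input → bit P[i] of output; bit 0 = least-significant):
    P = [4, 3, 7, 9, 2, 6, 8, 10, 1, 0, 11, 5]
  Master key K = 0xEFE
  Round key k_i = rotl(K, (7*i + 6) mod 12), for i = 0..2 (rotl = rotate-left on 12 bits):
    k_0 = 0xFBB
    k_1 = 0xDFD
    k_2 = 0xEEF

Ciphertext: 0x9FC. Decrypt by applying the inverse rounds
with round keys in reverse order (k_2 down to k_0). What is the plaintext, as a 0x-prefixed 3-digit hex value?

0x106

s_0 = ciphertext = 0x9FC
s_1 = InvRound(s_0, k_2) = 0x50D
s_2 = InvRound(s_1, k_1) = 0x021
s_3 = InvRound(s_2, k_0) = 0x106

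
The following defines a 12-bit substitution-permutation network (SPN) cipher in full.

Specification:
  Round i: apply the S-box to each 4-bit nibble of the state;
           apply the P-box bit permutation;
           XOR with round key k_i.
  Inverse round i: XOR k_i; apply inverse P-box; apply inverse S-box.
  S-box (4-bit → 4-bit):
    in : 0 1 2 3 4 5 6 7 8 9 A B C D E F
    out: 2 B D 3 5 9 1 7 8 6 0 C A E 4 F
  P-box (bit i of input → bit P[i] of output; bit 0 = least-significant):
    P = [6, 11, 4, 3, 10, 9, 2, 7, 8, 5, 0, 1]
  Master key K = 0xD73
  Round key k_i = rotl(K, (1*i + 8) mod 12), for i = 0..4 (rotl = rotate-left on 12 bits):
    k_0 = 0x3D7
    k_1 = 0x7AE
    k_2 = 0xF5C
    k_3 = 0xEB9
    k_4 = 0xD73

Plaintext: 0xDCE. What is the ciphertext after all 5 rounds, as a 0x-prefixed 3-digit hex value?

s_0 = plaintext = 0xDCE
s_1 = Round(s_0, k_0) = 0x164
s_2 = Round(s_1, k_1) = 0x2DC
s_3 = Round(s_2, k_2) = 0x4D3
s_4 = Round(s_3, k_3) = 0x57C
s_5 = Round(s_4, k_4) = 0x27D

0x27D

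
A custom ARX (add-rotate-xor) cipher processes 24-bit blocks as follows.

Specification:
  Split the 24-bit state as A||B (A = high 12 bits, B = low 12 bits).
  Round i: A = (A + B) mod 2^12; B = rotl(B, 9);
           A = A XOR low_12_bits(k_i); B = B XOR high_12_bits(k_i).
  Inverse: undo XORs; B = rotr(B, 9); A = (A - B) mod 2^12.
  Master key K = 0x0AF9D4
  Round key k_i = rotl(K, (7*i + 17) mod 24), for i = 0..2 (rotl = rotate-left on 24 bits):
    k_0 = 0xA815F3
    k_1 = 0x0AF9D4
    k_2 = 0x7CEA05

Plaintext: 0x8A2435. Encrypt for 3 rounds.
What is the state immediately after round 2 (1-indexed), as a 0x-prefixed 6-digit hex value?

s_0 = plaintext = 0x8A2435
s_1 = Round(s_0, k_0) = 0x924007
s_2 = Round(s_1, k_1) = 0x0FFEAF
s_3 = Round(s_2, k_2) = 0x5AB81B

0x0FFEAF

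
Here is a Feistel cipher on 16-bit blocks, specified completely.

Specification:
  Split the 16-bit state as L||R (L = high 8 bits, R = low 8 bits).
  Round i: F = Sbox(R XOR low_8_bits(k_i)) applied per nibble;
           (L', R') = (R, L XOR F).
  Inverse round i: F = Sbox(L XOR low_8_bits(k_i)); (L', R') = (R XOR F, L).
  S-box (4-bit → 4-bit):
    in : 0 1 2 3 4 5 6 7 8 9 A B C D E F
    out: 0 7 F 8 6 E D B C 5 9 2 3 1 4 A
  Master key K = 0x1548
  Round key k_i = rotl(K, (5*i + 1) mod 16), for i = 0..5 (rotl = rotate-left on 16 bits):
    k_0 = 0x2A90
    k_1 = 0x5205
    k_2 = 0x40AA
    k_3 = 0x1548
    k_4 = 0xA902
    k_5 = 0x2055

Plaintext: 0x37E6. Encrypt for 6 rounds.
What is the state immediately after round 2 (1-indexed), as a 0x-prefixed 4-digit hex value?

s_0 = plaintext = 0x37E6
s_1 = Round(s_0, k_0) = 0xE68A
s_2 = Round(s_1, k_1) = 0x8A2C
s_3 = Round(s_2, k_2) = 0x2C47
s_4 = Round(s_3, k_3) = 0x4726
s_5 = Round(s_4, k_4) = 0x26B1
s_6 = Round(s_5, k_5) = 0xB160

0x8A2C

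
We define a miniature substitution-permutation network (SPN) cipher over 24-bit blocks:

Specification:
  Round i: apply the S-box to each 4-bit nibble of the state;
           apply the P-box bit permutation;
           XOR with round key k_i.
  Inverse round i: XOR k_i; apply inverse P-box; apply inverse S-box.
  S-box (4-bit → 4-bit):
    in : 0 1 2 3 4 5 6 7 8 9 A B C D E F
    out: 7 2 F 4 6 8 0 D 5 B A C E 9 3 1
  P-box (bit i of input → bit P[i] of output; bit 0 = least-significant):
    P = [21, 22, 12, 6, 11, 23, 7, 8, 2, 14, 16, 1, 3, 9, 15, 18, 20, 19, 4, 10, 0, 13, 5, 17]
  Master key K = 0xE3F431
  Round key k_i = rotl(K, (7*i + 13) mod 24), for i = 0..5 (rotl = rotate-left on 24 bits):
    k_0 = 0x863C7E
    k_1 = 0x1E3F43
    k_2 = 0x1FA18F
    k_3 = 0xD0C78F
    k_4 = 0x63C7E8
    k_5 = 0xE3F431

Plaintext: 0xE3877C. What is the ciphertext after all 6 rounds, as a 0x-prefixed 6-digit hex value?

s_0 = plaintext = 0xE3877C
s_1 = Round(s_0, k_0) = 0xC785A1
s_2 = Round(s_1, k_1) = 0xCC9A79
s_3 = Round(s_2, k_2) = 0x71CE75
s_4 = Round(s_3, k_3) = 0xDE0C6A
s_5 = Round(s_4, k_4) = 0x3805A3
s_6 = Round(s_5, k_5) = 0x73670B

0x73670B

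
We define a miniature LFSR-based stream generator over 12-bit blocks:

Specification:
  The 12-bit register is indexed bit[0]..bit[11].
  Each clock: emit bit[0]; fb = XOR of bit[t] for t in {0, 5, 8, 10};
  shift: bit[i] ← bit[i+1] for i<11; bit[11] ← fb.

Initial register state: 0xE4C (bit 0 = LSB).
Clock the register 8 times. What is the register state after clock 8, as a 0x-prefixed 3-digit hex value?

0xBFE

reg_0 = 0xE4C
clock 1: out=0, reg = 0xF26
clock 2: out=0, reg = 0xF93
clock 3: out=1, reg = 0xFC9
clock 4: out=1, reg = 0xFE4
clock 5: out=0, reg = 0xFF2
clock 6: out=0, reg = 0xFF9
clock 7: out=1, reg = 0x7FC
clock 8: out=0, reg = 0xBFE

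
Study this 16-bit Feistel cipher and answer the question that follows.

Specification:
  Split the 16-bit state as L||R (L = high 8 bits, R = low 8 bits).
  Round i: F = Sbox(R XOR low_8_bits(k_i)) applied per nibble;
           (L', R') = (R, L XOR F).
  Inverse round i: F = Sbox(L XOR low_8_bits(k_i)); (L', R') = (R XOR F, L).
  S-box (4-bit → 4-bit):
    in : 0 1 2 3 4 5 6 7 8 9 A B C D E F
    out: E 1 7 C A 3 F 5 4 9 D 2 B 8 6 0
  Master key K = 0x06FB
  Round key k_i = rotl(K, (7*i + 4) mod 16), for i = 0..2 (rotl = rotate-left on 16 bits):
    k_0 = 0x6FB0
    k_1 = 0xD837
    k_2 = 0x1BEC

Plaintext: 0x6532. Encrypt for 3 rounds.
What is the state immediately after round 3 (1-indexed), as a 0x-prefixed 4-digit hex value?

0x219A

s_0 = plaintext = 0x6532
s_1 = Round(s_0, k_0) = 0x3222
s_2 = Round(s_1, k_1) = 0x2221
s_3 = Round(s_2, k_2) = 0x219A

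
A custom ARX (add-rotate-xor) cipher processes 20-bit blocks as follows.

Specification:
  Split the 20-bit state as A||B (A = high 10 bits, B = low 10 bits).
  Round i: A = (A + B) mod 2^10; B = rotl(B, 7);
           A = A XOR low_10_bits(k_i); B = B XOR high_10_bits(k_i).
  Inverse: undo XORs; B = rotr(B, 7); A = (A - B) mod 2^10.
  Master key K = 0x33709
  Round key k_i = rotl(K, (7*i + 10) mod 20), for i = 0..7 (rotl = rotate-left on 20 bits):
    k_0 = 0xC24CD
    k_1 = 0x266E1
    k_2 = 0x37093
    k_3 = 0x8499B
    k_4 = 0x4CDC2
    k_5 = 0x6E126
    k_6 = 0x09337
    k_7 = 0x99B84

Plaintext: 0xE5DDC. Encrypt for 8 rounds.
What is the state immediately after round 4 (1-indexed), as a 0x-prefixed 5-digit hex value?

0x4D7FF

s_0 = plaintext = 0xE5DDC
s_1 = Round(s_0, k_0) = 0x6F932
s_2 = Round(s_1, k_1) = 0x045BF
s_3 = Round(s_2, k_2) = 0x50F6B
s_4 = Round(s_3, k_3) = 0x4D7FF
s_5 = Round(s_4, k_4) = 0x3DACC
s_6 = Round(s_5, k_5) = 0xB93E1
s_7 = Round(s_6, k_6) = 0x7C8D8
s_8 = Round(s_7, k_7) = 0x53A7D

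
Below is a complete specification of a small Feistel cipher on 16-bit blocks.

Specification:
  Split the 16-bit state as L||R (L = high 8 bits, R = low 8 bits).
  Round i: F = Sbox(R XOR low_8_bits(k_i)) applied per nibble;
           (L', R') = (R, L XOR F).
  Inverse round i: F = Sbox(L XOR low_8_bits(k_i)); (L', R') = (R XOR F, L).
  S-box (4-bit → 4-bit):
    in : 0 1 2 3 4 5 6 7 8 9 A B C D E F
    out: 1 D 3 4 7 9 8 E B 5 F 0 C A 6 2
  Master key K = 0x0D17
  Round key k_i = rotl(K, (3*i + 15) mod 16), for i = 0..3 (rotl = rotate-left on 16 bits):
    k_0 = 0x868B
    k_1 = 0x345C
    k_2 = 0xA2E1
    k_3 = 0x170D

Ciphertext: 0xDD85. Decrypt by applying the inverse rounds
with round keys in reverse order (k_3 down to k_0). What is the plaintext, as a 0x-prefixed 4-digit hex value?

s_0 = ciphertext = 0xDD85
s_1 = InvRound(s_0, k_3) = 0x24DD
s_2 = InvRound(s_1, k_2) = 0x1424
s_3 = InvRound(s_2, k_1) = 0x5F14
s_4 = InvRound(s_3, k_0) = 0xB35F

0xB35F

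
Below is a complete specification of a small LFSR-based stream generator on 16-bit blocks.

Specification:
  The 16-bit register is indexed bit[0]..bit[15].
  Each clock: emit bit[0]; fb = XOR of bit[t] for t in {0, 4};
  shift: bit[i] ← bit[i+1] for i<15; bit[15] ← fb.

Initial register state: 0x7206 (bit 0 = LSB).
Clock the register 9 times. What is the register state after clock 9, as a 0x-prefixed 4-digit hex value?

reg_0 = 0x7206
clock 1: out=0, reg = 0x3903
clock 2: out=1, reg = 0x9C81
clock 3: out=1, reg = 0xCE40
clock 4: out=0, reg = 0x6720
clock 5: out=0, reg = 0x3390
clock 6: out=0, reg = 0x99C8
clock 7: out=0, reg = 0x4CE4
clock 8: out=0, reg = 0x2672
clock 9: out=0, reg = 0x9339

0x9339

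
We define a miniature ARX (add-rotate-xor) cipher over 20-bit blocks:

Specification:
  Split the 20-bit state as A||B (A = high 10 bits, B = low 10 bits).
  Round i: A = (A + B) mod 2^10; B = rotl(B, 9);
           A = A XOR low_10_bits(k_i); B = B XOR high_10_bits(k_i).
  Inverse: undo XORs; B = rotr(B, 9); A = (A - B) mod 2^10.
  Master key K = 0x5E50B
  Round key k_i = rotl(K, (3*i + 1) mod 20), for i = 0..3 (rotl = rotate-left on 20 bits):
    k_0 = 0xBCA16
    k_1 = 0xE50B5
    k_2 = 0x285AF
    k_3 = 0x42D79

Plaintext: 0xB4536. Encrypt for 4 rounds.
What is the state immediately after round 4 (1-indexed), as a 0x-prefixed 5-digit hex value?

0x32373

s_0 = plaintext = 0xB4536
s_1 = Round(s_0, k_0) = 0x84669
s_2 = Round(s_1, k_1) = 0x33CA0
s_3 = Round(s_2, k_2) = 0x300F1
s_4 = Round(s_3, k_3) = 0x32373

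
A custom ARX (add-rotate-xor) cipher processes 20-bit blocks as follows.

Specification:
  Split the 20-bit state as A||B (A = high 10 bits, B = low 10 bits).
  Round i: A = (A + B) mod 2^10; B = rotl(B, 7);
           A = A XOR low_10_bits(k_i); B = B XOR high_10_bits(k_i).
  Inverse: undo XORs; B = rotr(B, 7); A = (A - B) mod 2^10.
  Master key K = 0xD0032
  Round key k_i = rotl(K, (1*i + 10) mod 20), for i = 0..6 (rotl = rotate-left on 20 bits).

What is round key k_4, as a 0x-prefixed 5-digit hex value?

0xCB400

K = 0xD0032
k_0 = rotl(K, (1*0+10) mod 20) = rotl(K, 10) = 0x0CB40
k_1 = rotl(K, (1*1+10) mod 20) = rotl(K, 11) = 0x19680
k_2 = rotl(K, (1*2+10) mod 20) = rotl(K, 12) = 0x32D00
k_3 = rotl(K, (1*3+10) mod 20) = rotl(K, 13) = 0x65A00
k_4 = rotl(K, (1*4+10) mod 20) = rotl(K, 14) = 0xCB400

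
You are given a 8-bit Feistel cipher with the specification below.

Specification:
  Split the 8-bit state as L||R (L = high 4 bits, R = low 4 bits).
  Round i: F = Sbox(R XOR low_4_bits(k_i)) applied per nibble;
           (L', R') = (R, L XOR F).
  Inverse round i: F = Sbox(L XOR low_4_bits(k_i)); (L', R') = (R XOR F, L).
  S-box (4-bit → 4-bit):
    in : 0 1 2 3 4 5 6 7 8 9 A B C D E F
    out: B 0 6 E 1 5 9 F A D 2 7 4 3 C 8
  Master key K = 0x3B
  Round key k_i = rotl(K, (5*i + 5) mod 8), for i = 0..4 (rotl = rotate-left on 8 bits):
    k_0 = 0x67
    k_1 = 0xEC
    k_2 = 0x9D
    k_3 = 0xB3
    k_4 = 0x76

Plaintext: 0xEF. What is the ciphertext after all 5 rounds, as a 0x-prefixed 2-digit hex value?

0x65

s_0 = plaintext = 0xEF
s_1 = Round(s_0, k_0) = 0xF4
s_2 = Round(s_1, k_1) = 0x45
s_3 = Round(s_2, k_2) = 0x5E
s_4 = Round(s_3, k_3) = 0xE6
s_5 = Round(s_4, k_4) = 0x65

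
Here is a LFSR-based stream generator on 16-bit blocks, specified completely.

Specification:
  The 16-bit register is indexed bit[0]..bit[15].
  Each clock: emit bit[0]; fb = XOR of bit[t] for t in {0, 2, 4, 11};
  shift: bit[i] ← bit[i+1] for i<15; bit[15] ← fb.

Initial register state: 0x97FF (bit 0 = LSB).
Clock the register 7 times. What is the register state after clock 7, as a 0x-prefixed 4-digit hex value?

reg_0 = 0x97FF
clock 1: out=1, reg = 0xCBFF
clock 2: out=1, reg = 0x65FF
clock 3: out=1, reg = 0xB2FF
clock 4: out=1, reg = 0xD97F
clock 5: out=1, reg = 0x6CBF
clock 6: out=1, reg = 0x365F
clock 7: out=1, reg = 0x9B2F

0x9B2F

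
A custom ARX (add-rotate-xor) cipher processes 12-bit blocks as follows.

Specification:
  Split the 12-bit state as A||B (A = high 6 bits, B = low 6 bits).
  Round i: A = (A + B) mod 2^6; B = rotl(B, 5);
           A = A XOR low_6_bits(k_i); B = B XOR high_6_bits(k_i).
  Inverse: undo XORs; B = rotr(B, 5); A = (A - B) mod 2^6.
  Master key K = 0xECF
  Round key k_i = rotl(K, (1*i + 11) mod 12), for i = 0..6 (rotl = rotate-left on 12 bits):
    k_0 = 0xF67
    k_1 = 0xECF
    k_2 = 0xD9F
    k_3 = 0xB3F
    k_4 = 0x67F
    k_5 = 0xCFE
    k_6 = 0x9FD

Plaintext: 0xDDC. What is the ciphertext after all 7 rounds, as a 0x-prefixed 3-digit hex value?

0x7B2

s_0 = plaintext = 0xDDC
s_1 = Round(s_0, k_0) = 0xD33
s_2 = Round(s_1, k_1) = 0xA02
s_3 = Round(s_2, k_2) = 0xD77
s_4 = Round(s_3, k_3) = 0x4D7
s_5 = Round(s_4, k_4) = 0x572
s_6 = Round(s_5, k_5) = 0xE6A
s_7 = Round(s_6, k_6) = 0x7B2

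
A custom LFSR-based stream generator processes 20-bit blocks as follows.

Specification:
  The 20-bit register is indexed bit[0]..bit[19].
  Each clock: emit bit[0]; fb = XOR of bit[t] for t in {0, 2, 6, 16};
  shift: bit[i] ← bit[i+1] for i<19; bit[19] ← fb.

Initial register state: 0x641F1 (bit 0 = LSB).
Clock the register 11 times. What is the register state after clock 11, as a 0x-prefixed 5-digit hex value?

0x898C8

reg_0 = 0x641F1
clock 1: out=1, reg = 0x320F8
clock 2: out=0, reg = 0x1907C
clock 3: out=0, reg = 0x8C83E
clock 4: out=0, reg = 0xC641F
clock 5: out=1, reg = 0x6320F
clock 6: out=1, reg = 0x31907
clock 7: out=1, reg = 0x98C83
clock 8: out=1, reg = 0x4C641
clock 9: out=1, reg = 0x26320
clock 10: out=0, reg = 0x13190
clock 11: out=0, reg = 0x898C8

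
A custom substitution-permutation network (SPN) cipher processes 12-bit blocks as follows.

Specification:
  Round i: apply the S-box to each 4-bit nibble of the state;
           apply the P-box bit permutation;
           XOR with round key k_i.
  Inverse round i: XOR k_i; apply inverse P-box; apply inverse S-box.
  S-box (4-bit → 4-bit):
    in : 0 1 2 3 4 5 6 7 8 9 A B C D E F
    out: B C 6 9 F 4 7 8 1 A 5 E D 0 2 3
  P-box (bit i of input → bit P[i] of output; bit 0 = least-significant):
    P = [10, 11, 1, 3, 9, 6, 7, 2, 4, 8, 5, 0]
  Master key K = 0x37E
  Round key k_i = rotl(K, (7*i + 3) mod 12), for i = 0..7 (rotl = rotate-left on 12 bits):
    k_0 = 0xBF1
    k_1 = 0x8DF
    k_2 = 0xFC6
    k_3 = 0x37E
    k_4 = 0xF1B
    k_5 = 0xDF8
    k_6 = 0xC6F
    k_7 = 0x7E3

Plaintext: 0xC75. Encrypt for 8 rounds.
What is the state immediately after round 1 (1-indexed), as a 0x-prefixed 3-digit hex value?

s_0 = plaintext = 0xC75
s_1 = Round(s_0, k_0) = 0xBC6
s_2 = Round(s_1, k_1) = 0x778
s_3 = Round(s_2, k_2) = 0xBC3
s_4 = Round(s_3, k_3) = 0x4D3
s_5 = Round(s_4, k_4) = 0xA22
s_6 = Round(s_5, k_5) = 0x50A
s_7 = Round(s_6, k_6) = 0xA09
s_8 = Round(s_7, k_7) = 0xD9F

0xBC6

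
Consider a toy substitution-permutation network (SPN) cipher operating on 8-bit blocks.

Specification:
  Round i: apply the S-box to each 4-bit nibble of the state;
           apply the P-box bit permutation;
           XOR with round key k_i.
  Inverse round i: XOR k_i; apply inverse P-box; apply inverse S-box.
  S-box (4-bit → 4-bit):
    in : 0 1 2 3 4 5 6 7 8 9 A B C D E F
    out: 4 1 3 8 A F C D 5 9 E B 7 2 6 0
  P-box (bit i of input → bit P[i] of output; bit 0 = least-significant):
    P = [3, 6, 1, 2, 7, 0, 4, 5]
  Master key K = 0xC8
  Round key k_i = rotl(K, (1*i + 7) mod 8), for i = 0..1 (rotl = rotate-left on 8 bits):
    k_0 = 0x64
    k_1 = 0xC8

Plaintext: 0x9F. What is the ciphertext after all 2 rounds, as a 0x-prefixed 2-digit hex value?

s_0 = plaintext = 0x9F
s_1 = Round(s_0, k_0) = 0xC4
s_2 = Round(s_1, k_1) = 0x1D

0x1D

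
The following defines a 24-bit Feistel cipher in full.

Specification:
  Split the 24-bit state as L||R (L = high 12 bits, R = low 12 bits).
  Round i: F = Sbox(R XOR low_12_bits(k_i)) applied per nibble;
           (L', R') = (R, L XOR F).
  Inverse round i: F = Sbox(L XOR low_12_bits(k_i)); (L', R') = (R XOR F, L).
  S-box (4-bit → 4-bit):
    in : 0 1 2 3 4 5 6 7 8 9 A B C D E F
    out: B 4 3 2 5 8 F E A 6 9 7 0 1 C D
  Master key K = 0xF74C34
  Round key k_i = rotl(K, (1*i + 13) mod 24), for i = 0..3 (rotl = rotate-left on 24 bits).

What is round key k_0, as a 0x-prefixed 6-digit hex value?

0x869EE9

K = 0xF74C34
k_0 = rotl(K, (1*0+13) mod 24) = rotl(K, 13) = 0x869EE9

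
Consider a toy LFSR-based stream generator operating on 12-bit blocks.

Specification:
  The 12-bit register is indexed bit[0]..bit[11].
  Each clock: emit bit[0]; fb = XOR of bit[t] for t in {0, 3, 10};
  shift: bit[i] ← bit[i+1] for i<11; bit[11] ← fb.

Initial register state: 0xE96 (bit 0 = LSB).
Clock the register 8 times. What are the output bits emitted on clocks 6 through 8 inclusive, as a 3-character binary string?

reg_0 = 0xE96
clock 1: out=0, reg = 0xF4B
clock 2: out=1, reg = 0xFA5
clock 3: out=1, reg = 0x7D2
clock 4: out=0, reg = 0xBE9
clock 5: out=1, reg = 0x5F4
clock 6: out=0, reg = 0xAFA
clock 7: out=0, reg = 0xD7D
clock 8: out=1, reg = 0xEBE

001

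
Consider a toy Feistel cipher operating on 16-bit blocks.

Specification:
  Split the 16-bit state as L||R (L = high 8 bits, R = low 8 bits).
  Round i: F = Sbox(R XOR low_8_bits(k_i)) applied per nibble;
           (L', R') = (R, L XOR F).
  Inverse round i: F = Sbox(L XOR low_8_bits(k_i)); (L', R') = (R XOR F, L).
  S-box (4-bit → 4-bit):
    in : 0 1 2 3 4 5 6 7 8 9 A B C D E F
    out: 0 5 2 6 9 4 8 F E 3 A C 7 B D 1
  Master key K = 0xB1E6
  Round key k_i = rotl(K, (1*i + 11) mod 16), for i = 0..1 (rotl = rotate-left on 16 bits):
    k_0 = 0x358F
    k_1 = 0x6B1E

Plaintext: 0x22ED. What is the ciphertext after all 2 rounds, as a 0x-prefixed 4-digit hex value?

0xA020

s_0 = plaintext = 0x22ED
s_1 = Round(s_0, k_0) = 0xEDA0
s_2 = Round(s_1, k_1) = 0xA020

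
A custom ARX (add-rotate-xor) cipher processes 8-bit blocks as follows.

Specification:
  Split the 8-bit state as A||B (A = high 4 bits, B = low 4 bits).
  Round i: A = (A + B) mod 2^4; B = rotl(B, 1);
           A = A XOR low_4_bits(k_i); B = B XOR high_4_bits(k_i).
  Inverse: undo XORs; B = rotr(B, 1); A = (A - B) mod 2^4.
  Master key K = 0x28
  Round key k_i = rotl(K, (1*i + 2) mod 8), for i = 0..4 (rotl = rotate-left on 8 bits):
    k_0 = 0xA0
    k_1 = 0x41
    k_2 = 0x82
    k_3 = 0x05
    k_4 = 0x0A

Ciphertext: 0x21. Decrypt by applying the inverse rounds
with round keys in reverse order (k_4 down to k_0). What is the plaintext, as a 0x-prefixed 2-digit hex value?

s_0 = ciphertext = 0x21
s_1 = InvRound(s_0, k_4) = 0x08
s_2 = InvRound(s_1, k_3) = 0x14
s_3 = InvRound(s_2, k_2) = 0xD6
s_4 = InvRound(s_3, k_1) = 0xB1
s_5 = InvRound(s_4, k_0) = 0xED

0xED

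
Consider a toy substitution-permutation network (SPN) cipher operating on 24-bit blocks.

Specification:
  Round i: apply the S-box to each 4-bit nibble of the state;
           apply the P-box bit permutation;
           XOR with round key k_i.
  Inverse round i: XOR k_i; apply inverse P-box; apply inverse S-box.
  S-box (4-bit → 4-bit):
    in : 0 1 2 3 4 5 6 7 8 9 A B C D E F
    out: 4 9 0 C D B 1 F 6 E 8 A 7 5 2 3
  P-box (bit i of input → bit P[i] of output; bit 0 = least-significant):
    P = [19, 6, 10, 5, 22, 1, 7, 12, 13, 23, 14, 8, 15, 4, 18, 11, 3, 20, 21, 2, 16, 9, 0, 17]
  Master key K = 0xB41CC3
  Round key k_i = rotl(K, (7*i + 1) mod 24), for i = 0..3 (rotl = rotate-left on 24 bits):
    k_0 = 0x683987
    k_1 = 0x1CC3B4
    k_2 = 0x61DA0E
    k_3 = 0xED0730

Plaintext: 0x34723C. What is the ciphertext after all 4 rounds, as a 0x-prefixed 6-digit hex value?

0x128CD1

s_0 = plaintext = 0x34723C
s_1 = Round(s_0, k_0) = 0x46A55A
s_2 = Round(s_1, k_1) = 0xDFFA9F
s_3 = Round(s_2, k_2) = 0x784BD5
s_4 = Round(s_3, k_3) = 0x128CD1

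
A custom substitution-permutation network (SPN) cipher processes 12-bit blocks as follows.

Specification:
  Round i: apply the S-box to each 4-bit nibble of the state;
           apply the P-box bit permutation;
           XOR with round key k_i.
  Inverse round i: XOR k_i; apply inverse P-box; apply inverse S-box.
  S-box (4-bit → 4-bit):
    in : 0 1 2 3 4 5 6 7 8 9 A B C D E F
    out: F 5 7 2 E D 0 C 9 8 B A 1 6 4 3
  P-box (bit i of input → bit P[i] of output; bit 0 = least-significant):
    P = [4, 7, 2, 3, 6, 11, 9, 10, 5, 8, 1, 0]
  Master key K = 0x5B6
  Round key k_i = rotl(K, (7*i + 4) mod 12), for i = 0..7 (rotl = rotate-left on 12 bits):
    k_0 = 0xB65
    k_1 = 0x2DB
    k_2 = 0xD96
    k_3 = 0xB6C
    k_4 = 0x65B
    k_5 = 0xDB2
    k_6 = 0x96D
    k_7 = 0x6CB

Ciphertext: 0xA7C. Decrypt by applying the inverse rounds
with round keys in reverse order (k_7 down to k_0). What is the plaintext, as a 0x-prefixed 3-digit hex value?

0x00C

s_0 = ciphertext = 0xA7C
s_1 = InvRound(s_0, k_7) = 0x5B2
s_2 = InvRound(s_1, k_6) = 0x7A0
s_3 = InvRound(s_2, k_5) = 0xEDC
s_4 = InvRound(s_3, k_4) = 0x73D
s_5 = InvRound(s_4, k_3) = 0x9AC
s_6 = InvRound(s_5, k_2) = 0x198
s_7 = InvRound(s_6, k_1) = 0x416
s_8 = InvRound(s_7, k_0) = 0x00C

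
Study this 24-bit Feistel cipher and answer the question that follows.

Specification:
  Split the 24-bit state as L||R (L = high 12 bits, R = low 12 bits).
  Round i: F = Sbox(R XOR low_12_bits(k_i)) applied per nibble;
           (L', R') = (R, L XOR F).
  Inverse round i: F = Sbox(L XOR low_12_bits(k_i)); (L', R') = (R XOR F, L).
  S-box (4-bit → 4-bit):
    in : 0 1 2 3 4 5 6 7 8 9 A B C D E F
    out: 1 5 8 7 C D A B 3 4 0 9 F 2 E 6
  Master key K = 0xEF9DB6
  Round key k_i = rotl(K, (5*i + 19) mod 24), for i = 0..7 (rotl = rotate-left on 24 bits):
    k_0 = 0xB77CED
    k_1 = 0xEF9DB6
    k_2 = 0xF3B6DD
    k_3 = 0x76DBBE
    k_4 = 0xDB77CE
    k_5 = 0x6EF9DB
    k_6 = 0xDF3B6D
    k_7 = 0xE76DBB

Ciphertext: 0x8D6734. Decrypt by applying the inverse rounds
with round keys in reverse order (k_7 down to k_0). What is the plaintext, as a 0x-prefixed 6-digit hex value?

s_0 = ciphertext = 0x8D6734
s_1 = InvRound(s_0, k_7) = 0xA968D6
s_2 = InvRound(s_1, k_6) = 0xDBFA96
s_3 = InvRound(s_2, k_5) = 0x63ADBF
s_4 = InvRound(s_3, k_4) = 0x8D363A
s_5 = InvRound(s_4, k_3) = 0x1988D3
s_6 = InvRound(s_5, k_2) = 0x31E198
s_7 = InvRound(s_6, k_1) = 0xF9B31E
s_8 = InvRound(s_7, k_0) = 0x4A4F9B

0x4A4F9B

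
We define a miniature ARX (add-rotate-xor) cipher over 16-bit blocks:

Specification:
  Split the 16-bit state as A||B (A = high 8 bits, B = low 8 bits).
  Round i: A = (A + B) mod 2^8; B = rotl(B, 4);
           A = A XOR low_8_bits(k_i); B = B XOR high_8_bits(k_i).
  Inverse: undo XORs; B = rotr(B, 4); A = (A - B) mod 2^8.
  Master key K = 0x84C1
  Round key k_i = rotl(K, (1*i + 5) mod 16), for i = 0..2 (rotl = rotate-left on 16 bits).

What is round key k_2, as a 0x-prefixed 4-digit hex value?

K = 0x84C1
k_0 = rotl(K, (1*0+5) mod 16) = rotl(K, 5) = 0x9830
k_1 = rotl(K, (1*1+5) mod 16) = rotl(K, 6) = 0x3061
k_2 = rotl(K, (1*2+5) mod 16) = rotl(K, 7) = 0x60C2

0x60C2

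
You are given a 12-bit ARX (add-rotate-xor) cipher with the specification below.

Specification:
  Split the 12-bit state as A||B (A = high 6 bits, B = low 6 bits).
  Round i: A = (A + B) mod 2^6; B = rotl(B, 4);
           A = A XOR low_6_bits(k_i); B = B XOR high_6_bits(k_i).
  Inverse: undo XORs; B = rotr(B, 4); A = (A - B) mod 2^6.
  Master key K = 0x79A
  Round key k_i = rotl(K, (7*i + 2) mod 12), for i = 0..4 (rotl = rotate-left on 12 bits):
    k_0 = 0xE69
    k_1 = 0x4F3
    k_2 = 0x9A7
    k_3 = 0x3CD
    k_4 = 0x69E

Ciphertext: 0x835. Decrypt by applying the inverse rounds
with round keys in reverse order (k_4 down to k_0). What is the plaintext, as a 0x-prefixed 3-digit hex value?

0x232

s_0 = ciphertext = 0x835
s_1 = InvRound(s_0, k_4) = 0x03E
s_2 = InvRound(s_1, k_3) = 0x187
s_3 = InvRound(s_2, k_2) = 0x6C6
s_4 = InvRound(s_3, k_1) = 0x4D5
s_5 = InvRound(s_4, k_0) = 0x232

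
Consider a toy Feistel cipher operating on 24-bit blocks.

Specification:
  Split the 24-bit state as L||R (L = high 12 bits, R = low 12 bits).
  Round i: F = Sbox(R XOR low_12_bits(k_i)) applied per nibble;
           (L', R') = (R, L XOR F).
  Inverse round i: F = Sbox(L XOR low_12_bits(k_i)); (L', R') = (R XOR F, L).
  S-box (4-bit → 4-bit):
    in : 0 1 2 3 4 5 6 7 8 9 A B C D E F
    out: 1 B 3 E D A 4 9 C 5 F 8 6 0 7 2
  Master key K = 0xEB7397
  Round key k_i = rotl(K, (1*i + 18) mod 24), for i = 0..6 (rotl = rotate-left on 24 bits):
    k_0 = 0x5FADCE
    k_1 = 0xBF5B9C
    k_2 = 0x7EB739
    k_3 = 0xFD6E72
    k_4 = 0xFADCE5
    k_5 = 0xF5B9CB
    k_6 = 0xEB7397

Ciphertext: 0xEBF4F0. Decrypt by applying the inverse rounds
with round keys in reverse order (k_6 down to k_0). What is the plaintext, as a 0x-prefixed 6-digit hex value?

0x463422

s_0 = ciphertext = 0xEBF4F0
s_1 = InvRound(s_0, k_6) = 0x4CCEBF
s_2 = InvRound(s_1, k_5) = 0xEA64CC
s_3 = InvRound(s_2, k_4) = 0x712EA6
s_4 = InvRound(s_3, k_3) = 0xBE7712
s_5 = InvRound(s_4, k_2) = 0x115BE7
s_6 = InvRound(s_5, k_1) = 0x422115
s_7 = InvRound(s_6, k_0) = 0x463422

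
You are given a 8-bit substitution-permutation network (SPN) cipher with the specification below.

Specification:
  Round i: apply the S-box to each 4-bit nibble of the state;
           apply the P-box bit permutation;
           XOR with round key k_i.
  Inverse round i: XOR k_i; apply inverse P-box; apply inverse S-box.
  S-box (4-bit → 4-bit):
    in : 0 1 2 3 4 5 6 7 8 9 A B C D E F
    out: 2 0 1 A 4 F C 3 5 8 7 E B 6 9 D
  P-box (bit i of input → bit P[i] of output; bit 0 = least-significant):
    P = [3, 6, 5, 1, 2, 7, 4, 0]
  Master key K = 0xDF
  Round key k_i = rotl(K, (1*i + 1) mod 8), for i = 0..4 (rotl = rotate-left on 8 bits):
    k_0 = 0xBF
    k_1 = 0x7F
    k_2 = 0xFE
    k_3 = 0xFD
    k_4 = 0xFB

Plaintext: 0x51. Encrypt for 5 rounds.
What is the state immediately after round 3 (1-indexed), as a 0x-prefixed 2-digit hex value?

s_0 = plaintext = 0x51
s_1 = Round(s_0, k_0) = 0x2A
s_2 = Round(s_1, k_1) = 0x13
s_3 = Round(s_2, k_2) = 0xBC
s_4 = Round(s_3, k_3) = 0x26
s_5 = Round(s_4, k_4) = 0xDD

0xBC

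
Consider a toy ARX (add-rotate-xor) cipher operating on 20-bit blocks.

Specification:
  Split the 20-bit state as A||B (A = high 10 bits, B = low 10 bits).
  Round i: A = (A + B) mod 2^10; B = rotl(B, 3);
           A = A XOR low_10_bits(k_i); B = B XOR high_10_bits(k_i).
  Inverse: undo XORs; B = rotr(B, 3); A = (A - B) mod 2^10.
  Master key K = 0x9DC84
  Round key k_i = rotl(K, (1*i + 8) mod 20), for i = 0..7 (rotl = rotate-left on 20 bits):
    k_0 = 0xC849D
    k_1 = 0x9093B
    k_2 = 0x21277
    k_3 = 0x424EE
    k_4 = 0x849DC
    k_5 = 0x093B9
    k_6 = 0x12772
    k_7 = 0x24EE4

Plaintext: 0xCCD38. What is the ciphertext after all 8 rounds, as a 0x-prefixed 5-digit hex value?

s_0 = plaintext = 0xCCD38
s_1 = Round(s_0, k_0) = 0x3DAE3
s_2 = Round(s_1, k_1) = 0xB895F
s_3 = Round(s_2, k_2) = 0x8DA7E
s_4 = Round(s_3, k_3) = 0x16AFD
s_5 = Round(s_4, k_4) = 0xA2DFF
s_6 = Round(s_5, k_5) = 0xCCFDF
s_7 = Round(s_6, k_6) = 0x182B6
s_8 = Round(s_7, k_7) = 0x7C926

0x7C926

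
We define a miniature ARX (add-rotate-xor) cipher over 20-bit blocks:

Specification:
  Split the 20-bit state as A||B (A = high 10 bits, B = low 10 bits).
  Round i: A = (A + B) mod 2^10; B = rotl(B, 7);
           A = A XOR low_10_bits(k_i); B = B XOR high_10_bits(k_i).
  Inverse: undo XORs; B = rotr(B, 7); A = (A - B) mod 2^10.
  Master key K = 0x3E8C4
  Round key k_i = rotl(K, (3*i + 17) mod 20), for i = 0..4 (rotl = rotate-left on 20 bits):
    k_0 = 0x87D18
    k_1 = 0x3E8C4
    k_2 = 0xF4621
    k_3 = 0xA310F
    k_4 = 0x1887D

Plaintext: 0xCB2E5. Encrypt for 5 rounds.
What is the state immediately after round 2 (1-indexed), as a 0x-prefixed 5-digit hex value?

0xC2162

s_0 = plaintext = 0xCB2E5
s_1 = Round(s_0, k_0) = 0xC24C3
s_2 = Round(s_1, k_1) = 0xC2162
s_3 = Round(s_2, k_2) = 0x92EFD
s_4 = Round(s_3, k_3) = 0x11C53
s_5 = Round(s_4, k_4) = 0x39DE8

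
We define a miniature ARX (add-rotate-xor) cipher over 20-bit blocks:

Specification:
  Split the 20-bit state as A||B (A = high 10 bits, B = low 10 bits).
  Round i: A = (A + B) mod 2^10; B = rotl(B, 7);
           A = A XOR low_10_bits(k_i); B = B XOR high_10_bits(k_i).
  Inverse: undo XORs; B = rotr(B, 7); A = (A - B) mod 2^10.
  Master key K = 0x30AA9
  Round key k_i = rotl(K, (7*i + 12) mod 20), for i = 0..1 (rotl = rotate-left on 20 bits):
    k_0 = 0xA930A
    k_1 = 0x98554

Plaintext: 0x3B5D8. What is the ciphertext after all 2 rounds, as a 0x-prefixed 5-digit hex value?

0x4E9B2

s_0 = plaintext = 0x3B5D8
s_1 = Round(s_0, k_0) = 0x73E9F
s_2 = Round(s_1, k_1) = 0x4E9B2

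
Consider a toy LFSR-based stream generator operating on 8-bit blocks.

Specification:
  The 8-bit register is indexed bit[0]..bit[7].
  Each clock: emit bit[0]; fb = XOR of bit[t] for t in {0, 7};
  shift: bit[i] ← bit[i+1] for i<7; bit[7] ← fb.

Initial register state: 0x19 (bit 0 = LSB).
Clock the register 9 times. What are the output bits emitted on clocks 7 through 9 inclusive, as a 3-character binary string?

001

reg_0 = 0x19
clock 1: out=1, reg = 0x8C
clock 2: out=0, reg = 0xC6
clock 3: out=0, reg = 0xE3
clock 4: out=1, reg = 0x71
clock 5: out=1, reg = 0xB8
clock 6: out=0, reg = 0xDC
clock 7: out=0, reg = 0xEE
clock 8: out=0, reg = 0xF7
clock 9: out=1, reg = 0x7B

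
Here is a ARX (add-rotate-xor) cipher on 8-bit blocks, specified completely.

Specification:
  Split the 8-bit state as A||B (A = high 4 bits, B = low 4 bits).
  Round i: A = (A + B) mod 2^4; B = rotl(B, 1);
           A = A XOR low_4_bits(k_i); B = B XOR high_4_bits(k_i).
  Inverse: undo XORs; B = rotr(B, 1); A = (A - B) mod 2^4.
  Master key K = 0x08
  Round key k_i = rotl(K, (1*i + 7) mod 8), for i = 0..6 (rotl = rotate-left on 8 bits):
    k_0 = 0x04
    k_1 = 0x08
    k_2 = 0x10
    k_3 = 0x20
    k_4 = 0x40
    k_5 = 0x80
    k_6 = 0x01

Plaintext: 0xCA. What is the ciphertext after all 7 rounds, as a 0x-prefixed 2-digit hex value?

s_0 = plaintext = 0xCA
s_1 = Round(s_0, k_0) = 0x25
s_2 = Round(s_1, k_1) = 0xFA
s_3 = Round(s_2, k_2) = 0x94
s_4 = Round(s_3, k_3) = 0xDA
s_5 = Round(s_4, k_4) = 0x71
s_6 = Round(s_5, k_5) = 0x8A
s_7 = Round(s_6, k_6) = 0x35

0x35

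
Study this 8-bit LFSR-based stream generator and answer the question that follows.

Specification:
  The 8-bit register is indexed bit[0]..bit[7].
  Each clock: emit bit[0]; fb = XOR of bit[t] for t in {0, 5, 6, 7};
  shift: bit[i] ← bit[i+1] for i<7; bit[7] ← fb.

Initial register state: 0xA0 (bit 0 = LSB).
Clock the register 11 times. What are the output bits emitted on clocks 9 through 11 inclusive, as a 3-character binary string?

010

reg_0 = 0xA0
clock 1: out=0, reg = 0x50
clock 2: out=0, reg = 0xA8
clock 3: out=0, reg = 0x54
clock 4: out=0, reg = 0xAA
clock 5: out=0, reg = 0x55
clock 6: out=1, reg = 0x2A
clock 7: out=0, reg = 0x95
clock 8: out=1, reg = 0x4A
clock 9: out=0, reg = 0xA5
clock 10: out=1, reg = 0xD2
clock 11: out=0, reg = 0x69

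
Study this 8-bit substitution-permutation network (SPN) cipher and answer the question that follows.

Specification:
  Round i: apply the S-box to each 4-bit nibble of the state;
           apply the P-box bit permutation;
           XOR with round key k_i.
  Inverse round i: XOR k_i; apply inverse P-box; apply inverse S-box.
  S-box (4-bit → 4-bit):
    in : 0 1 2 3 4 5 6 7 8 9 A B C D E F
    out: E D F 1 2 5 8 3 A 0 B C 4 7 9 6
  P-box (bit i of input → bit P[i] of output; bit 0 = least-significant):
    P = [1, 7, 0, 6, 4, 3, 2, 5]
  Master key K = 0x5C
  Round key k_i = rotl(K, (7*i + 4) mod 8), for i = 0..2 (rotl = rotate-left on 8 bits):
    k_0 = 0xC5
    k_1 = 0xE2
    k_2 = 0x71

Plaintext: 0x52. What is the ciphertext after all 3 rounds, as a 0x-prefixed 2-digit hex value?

0x46

s_0 = plaintext = 0x52
s_1 = Round(s_0, k_0) = 0x12
s_2 = Round(s_1, k_1) = 0x15
s_3 = Round(s_2, k_2) = 0x46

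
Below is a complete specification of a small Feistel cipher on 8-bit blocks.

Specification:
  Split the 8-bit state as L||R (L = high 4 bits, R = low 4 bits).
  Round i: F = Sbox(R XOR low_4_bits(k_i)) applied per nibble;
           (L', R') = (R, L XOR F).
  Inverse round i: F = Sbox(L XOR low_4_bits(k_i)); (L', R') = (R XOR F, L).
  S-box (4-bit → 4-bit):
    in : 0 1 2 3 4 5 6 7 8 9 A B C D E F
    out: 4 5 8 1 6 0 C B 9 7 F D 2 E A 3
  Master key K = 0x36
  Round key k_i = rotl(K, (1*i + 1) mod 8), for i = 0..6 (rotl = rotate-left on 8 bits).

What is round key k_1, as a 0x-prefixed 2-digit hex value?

K = 0x36
k_0 = rotl(K, (1*0+1) mod 8) = rotl(K, 1) = 0x6C
k_1 = rotl(K, (1*1+1) mod 8) = rotl(K, 2) = 0xD8

0xD8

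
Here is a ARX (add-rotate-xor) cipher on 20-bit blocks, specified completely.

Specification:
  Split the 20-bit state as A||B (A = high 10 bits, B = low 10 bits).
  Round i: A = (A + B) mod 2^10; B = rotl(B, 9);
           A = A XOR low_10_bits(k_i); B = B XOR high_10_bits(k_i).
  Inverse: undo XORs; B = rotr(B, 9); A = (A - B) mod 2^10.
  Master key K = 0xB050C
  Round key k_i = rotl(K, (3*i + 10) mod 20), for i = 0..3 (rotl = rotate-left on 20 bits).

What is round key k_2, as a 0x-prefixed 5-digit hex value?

0xCB050

K = 0xB050C
k_0 = rotl(K, (3*0+10) mod 20) = rotl(K, 10) = 0x432C1
k_1 = rotl(K, (3*1+10) mod 20) = rotl(K, 13) = 0x1960A
k_2 = rotl(K, (3*2+10) mod 20) = rotl(K, 16) = 0xCB050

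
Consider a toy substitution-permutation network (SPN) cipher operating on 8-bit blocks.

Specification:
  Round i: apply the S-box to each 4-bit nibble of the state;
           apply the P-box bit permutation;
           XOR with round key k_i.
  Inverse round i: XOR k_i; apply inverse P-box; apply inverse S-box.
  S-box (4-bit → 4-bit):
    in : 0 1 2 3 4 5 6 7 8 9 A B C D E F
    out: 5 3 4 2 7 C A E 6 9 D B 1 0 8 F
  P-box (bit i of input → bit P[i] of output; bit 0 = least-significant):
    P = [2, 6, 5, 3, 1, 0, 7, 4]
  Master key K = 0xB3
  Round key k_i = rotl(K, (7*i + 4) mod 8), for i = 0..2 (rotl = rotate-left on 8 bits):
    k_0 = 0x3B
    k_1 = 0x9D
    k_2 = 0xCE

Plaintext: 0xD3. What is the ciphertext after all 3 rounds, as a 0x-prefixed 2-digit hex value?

0x69

s_0 = plaintext = 0xD3
s_1 = Round(s_0, k_0) = 0x7B
s_2 = Round(s_1, k_1) = 0x40
s_3 = Round(s_2, k_2) = 0x69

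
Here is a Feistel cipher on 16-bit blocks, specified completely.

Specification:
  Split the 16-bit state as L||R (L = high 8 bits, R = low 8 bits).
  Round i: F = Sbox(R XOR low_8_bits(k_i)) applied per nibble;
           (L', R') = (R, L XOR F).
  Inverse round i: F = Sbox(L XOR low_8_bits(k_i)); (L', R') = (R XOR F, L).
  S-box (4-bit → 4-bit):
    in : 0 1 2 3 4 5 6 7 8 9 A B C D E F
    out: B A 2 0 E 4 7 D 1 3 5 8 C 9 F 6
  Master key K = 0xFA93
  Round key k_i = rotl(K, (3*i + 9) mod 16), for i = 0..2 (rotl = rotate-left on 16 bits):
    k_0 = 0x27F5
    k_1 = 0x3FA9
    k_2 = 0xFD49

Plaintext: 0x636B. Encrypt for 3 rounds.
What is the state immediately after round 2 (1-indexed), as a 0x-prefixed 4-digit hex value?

s_0 = plaintext = 0x636B
s_1 = Round(s_0, k_0) = 0x6B5C
s_2 = Round(s_1, k_1) = 0x5C0F
s_3 = Round(s_2, k_2) = 0x0FBB

0x5C0F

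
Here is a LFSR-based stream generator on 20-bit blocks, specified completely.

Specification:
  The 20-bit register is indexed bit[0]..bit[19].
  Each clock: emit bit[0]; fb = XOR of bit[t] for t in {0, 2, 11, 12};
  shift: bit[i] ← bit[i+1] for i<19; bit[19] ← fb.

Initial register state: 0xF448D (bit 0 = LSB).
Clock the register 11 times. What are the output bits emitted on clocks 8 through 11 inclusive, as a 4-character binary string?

reg_0 = 0xF448D
clock 1: out=1, reg = 0x7A246
clock 2: out=0, reg = 0xBD123
clock 3: out=1, reg = 0x5E891
clock 4: out=1, reg = 0x2F448
clock 5: out=0, reg = 0x97A24
clock 6: out=0, reg = 0xCBD12
clock 7: out=0, reg = 0x65E89
clock 8: out=1, reg = 0xB2F44
clock 9: out=0, reg = 0x597A2
clock 10: out=0, reg = 0xACBD1
clock 11: out=1, reg = 0x565E8

1001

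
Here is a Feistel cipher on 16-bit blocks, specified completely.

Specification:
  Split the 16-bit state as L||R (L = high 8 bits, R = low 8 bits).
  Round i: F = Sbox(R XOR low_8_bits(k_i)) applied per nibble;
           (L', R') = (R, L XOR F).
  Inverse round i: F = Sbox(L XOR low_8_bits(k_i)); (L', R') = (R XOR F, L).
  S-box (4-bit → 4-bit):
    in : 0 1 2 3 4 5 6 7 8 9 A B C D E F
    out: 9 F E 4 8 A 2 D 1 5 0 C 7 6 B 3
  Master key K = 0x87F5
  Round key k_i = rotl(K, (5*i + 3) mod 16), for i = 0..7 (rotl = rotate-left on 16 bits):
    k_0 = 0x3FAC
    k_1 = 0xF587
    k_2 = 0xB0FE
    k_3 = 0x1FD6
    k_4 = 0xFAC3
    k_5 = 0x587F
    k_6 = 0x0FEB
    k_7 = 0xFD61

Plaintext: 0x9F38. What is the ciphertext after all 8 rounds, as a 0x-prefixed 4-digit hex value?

0x873A

s_0 = plaintext = 0x9F38
s_1 = Round(s_0, k_0) = 0x38C7
s_2 = Round(s_1, k_1) = 0xC7B1
s_3 = Round(s_2, k_2) = 0xB144
s_4 = Round(s_3, k_3) = 0x44EF
s_5 = Round(s_4, k_4) = 0xEFA3
s_6 = Round(s_5, k_5) = 0xA388
s_7 = Round(s_6, k_6) = 0x8887
s_8 = Round(s_7, k_7) = 0x873A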